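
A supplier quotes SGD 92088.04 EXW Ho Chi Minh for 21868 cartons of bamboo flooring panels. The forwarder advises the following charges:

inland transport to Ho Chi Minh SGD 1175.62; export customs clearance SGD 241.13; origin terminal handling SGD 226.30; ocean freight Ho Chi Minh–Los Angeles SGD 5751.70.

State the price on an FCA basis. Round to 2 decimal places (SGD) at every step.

Not relevant to the conversion: origin terminal, freight — on the buyer under both terms; not part of either seller's price.
From EXW to FCA, the seller additionally bears: inland to port, export clearance.
FCA price = 92088.04 + 1175.62 + 241.13 = 93504.79

FCA price: SGD 93504.79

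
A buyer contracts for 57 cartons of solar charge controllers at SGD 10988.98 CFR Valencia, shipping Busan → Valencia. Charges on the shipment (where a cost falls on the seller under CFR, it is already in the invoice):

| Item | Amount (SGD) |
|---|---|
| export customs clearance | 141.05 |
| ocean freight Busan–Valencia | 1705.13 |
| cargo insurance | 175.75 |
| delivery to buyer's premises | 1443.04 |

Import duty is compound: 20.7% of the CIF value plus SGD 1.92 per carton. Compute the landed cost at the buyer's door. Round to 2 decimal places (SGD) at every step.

Total landed cost: SGD 15028.31

CFR: the seller pays costs through ocean freight to the destination port, but not insurance.
Already in the invoice (seller's account under CFR): export clearance, freight — exclude.
CIF value = CFR price + insurance = 10988.98 + 175.75 = 11164.73
Ad valorem component: 11164.73 × 20.7% = 2311.10
Specific component: 57 × 1.92 = 109.44
Import duty = 2311.10 + 109.44 = 2420.54
Buyer bears: insurance 175.75 + delivery 1443.04 + duty 2420.54 = 4039.33
Landed cost = invoice 10988.98 + 4039.33 = 15028.31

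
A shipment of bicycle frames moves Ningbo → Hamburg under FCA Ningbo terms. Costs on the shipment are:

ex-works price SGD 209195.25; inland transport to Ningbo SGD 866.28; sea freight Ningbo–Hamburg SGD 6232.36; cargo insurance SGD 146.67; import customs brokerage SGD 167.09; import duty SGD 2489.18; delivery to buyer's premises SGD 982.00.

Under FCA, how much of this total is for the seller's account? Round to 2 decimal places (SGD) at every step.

FCA: the seller delivers export-cleared goods to the carrier; the buyer bears costs from that point.
Seller's account: goods 209195.25 + inland to port 866.28 = 210061.53
Buyer's account: freight 6232.36 + insurance 146.67 + brokerage 167.09 + duty 2489.18 + delivery 982.00 = 10017.30

Seller's account: SGD 210061.53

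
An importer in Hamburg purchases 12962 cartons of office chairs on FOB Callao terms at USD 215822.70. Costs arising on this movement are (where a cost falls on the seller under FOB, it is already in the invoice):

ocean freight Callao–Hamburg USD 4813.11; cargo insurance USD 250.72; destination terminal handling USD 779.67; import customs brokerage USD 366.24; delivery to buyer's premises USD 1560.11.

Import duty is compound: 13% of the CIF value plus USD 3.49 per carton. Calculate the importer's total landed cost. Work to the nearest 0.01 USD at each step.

Total landed cost: USD 297545.18

FOB: the seller bears costs until goods are on board at the origin port; the buyer bears freight, insurance and all costs thereafter.
CIF value = FOB price + freight + insurance = 215822.70 + 4813.11 + 250.72 = 220886.53
Ad valorem component: 220886.53 × 13% = 28715.25
Specific component: 12962 × 3.49 = 45237.38
Import duty = 28715.25 + 45237.38 = 73952.63
Buyer bears: freight 4813.11 + insurance 250.72 + destination terminal 779.67 + brokerage 366.24 + delivery 1560.11 + duty 73952.63 = 81722.48
Landed cost = invoice 215822.70 + 81722.48 = 297545.18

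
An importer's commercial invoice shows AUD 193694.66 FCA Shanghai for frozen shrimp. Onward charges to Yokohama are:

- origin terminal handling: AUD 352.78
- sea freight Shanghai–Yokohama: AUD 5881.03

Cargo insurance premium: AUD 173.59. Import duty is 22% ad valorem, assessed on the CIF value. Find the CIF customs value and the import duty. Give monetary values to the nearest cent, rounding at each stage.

CIF value: AUD 200102.06; import duty: AUD 44022.45

CIF = FCA price + pre-shipment costs + freight + insurance
CIF = 193694.66 + 352.78 + 5881.03 + 173.59 = 200102.06
Import duty = 200102.06 × 22% = 44022.45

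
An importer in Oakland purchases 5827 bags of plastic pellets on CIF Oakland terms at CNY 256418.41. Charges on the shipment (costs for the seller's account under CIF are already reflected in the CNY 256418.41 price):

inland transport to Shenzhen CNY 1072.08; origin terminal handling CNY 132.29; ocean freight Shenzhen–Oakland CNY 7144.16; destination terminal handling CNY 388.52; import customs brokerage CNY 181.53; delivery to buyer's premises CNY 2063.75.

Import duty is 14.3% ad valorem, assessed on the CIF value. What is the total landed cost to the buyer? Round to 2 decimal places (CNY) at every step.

Total landed cost: CNY 295720.04

CIF: the seller pays costs through ocean freight and marine insurance to the destination port.
Already in the invoice (seller's account under CIF): inland to port, origin terminal, freight — exclude.
The CIF price already equals the CIF value: 256418.41
Import duty = 256418.41 × 14.3% = 36667.83
Buyer bears: destination terminal 388.52 + brokerage 181.53 + delivery 2063.75 + duty 36667.83 = 39301.63
Landed cost = invoice 256418.41 + 39301.63 = 295720.04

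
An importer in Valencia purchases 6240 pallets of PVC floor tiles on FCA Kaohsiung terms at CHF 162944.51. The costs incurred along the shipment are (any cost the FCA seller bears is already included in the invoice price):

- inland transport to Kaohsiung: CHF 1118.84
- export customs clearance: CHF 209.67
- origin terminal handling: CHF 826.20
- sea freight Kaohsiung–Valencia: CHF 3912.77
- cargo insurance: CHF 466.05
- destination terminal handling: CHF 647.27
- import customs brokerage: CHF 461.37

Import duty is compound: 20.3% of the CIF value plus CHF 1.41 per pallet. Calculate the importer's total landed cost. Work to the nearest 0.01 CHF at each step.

Total landed cost: CHF 212190.92

FCA: the seller delivers export-cleared goods to the carrier; the buyer bears costs from that point.
Already in the invoice (seller's account under FCA): inland to port, export clearance — exclude.
CIF value = FCA price + origin terminal + freight + insurance = 162944.51 + 826.20 + 3912.77 + 466.05 = 168149.53
Ad valorem component: 168149.53 × 20.3% = 34134.35
Specific component: 6240 × 1.41 = 8798.40
Import duty = 34134.35 + 8798.40 = 42932.75
Buyer bears: origin terminal 826.20 + freight 3912.77 + insurance 466.05 + destination terminal 647.27 + brokerage 461.37 + duty 42932.75 = 49246.41
Landed cost = invoice 162944.51 + 49246.41 = 212190.92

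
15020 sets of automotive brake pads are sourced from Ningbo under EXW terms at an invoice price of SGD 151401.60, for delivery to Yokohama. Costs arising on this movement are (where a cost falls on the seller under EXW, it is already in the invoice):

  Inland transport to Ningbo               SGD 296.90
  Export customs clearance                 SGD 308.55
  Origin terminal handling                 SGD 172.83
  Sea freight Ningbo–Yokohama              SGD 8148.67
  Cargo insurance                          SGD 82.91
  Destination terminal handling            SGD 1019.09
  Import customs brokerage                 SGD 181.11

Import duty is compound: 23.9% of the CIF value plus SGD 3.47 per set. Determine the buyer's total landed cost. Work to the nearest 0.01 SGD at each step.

Total landed cost: SGD 252069.40

EXW: the seller makes goods available at their premises; the buyer bears all onward costs.
CIF value = EXW price + inland to port + export clearance + origin terminal + freight + insurance = 151401.60 + 296.90 + 308.55 + 172.83 + 8148.67 + 82.91 = 160411.46
Ad valorem component: 160411.46 × 23.9% = 38338.34
Specific component: 15020 × 3.47 = 52119.40
Import duty = 38338.34 + 52119.40 = 90457.74
Buyer bears: inland to port 296.90 + export clearance 308.55 + origin terminal 172.83 + freight 8148.67 + insurance 82.91 + destination terminal 1019.09 + brokerage 181.11 + duty 90457.74 = 100667.80
Landed cost = invoice 151401.60 + 100667.80 = 252069.40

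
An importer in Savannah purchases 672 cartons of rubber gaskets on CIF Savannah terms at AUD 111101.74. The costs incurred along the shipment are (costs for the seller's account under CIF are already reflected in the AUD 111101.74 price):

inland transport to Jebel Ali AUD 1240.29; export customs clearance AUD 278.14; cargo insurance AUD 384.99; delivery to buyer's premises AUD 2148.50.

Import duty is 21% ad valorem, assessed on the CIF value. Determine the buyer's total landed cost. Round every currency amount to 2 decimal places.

CIF: the seller pays costs through ocean freight and marine insurance to the destination port.
Already in the invoice (seller's account under CIF): inland to port, export clearance, insurance — exclude.
The CIF price already equals the CIF value: 111101.74
Import duty = 111101.74 × 21% = 23331.37
Buyer bears: delivery 2148.50 + duty 23331.37 = 25479.87
Landed cost = invoice 111101.74 + 25479.87 = 136581.61

Total landed cost: AUD 136581.61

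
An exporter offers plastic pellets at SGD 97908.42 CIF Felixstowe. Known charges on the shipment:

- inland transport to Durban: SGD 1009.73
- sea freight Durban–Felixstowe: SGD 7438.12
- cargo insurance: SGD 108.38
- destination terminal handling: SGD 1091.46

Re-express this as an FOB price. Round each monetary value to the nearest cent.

FOB price: SGD 90361.92

Not relevant to the conversion: inland to port — on the seller under both CIF and FOB; already in the CIF price and stays in the FOB price. destination terminal — on the buyer under both terms; not part of either seller's price.
From CIF to FOB, the seller no longer bears: freight, insurance.
FOB price = 97908.42 − 7438.12 − 108.38 = 90361.92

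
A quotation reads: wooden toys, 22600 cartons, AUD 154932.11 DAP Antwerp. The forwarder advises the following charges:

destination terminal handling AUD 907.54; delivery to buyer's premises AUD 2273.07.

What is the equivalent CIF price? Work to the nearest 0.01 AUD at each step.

CIF price: AUD 151751.50

From DAP to CIF, the seller no longer bears: destination terminal, delivery.
CIF price = 154932.11 − 907.54 − 2273.07 = 151751.50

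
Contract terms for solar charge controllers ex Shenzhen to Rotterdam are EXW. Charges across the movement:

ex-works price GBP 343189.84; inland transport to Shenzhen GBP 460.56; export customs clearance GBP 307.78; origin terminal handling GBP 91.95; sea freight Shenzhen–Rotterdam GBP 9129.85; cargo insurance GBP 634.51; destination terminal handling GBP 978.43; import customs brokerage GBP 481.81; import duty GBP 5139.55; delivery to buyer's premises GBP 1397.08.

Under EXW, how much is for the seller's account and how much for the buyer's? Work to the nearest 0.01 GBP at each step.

Seller: GBP 343189.84; buyer: GBP 18621.52

EXW: the seller makes goods available at their premises; the buyer bears all onward costs.
Seller's account: goods 343189.84 = 343189.84
Buyer's account: inland to port 460.56 + export clearance 307.78 + origin terminal 91.95 + freight 9129.85 + insurance 634.51 + destination terminal 978.43 + brokerage 481.81 + duty 5139.55 + delivery 1397.08 = 18621.52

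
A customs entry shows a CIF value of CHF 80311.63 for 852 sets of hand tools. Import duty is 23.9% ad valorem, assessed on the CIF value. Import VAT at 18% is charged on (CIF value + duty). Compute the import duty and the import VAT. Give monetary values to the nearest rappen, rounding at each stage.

Import duty = 80311.63 × 23.9% = 19194.48
VAT base = CIF + duty = 80311.63 + 19194.48 = 99506.11
Import VAT = 99506.11 × 18% = 17911.10

Import duty: CHF 19194.48; import VAT: CHF 17911.10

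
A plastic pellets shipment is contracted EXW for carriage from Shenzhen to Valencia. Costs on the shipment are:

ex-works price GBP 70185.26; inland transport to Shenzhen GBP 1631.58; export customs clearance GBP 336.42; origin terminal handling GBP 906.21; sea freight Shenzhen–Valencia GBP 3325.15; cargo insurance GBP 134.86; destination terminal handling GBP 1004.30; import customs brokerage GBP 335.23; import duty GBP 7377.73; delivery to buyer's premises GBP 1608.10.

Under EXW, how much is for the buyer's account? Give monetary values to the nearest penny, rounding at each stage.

Buyer's account: GBP 16659.58

EXW: the seller makes goods available at their premises; the buyer bears all onward costs.
Seller's account: goods 70185.26 = 70185.26
Buyer's account: inland to port 1631.58 + export clearance 336.42 + origin terminal 906.21 + freight 3325.15 + insurance 134.86 + destination terminal 1004.30 + brokerage 335.23 + duty 7377.73 + delivery 1608.10 = 16659.58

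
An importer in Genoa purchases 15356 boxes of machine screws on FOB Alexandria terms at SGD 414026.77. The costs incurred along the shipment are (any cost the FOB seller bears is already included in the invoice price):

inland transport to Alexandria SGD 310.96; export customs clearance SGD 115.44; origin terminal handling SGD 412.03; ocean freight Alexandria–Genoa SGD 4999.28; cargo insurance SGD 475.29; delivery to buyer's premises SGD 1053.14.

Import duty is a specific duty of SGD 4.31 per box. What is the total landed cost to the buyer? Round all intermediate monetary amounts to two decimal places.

FOB: the seller bears costs until goods are on board at the origin port; the buyer bears freight, insurance and all costs thereafter.
Already in the invoice (seller's account under FOB): inland to port, export clearance, origin terminal — exclude.
CIF value = FOB price + freight + insurance = 414026.77 + 4999.28 + 475.29 = 419501.34
Import duty = 15356 × 4.31 = 66184.36
Buyer bears: freight 4999.28 + insurance 475.29 + delivery 1053.14 + duty 66184.36 = 72712.07
Landed cost = invoice 414026.77 + 72712.07 = 486738.84

Total landed cost: SGD 486738.84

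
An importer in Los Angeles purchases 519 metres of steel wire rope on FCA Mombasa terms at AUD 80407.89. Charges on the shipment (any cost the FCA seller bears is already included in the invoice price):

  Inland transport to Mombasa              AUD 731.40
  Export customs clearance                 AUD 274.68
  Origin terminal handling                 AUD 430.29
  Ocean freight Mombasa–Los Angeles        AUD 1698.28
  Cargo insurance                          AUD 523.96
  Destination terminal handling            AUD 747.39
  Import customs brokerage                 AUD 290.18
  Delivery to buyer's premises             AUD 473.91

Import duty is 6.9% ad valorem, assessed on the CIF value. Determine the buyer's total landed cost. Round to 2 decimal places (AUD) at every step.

FCA: the seller delivers export-cleared goods to the carrier; the buyer bears costs from that point.
Already in the invoice (seller's account under FCA): inland to port, export clearance — exclude.
CIF value = FCA price + origin terminal + freight + insurance = 80407.89 + 430.29 + 1698.28 + 523.96 = 83060.42
Import duty = 83060.42 × 6.9% = 5731.17
Buyer bears: origin terminal 430.29 + freight 1698.28 + insurance 523.96 + destination terminal 747.39 + brokerage 290.18 + delivery 473.91 + duty 5731.17 = 9895.18
Landed cost = invoice 80407.89 + 9895.18 = 90303.07

Total landed cost: AUD 90303.07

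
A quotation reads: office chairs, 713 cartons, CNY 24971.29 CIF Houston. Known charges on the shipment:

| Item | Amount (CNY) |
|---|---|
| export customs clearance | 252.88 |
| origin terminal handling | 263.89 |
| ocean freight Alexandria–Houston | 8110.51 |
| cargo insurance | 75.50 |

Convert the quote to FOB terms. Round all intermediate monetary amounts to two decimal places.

Not relevant to the conversion: origin terminal, export clearance — on the seller under both CIF and FOB; already in the CIF price and stays in the FOB price.
From CIF to FOB, the seller no longer bears: freight, insurance.
FOB price = 24971.29 − 8110.51 − 75.50 = 16785.28

FOB price: CNY 16785.28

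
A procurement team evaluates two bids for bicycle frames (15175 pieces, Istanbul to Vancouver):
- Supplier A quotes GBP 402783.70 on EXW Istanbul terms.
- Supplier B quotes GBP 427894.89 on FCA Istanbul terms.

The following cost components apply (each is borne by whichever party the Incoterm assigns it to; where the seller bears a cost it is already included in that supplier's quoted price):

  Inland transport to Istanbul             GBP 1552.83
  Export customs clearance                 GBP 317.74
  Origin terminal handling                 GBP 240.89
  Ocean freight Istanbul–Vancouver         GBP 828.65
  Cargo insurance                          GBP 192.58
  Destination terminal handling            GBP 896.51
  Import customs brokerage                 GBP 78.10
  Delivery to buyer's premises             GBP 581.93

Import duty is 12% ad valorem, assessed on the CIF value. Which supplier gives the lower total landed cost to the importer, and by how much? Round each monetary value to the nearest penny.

Supplier A is cheaper by GBP 26029.49

Supplier A (EXW):
CIF value = EXW price + inland to port + export clearance + origin terminal + freight + insurance = 402783.70 + 1552.83 + 317.74 + 240.89 + 828.65 + 192.58 = 405916.39
Import duty = 405916.39 × 12% = 48709.97
Buyer bears (A): 1552.83 + 317.74 + 240.89 + 828.65 + 192.58 + 896.51 + 78.10 + 581.93 = 4689.23
Landed cost (A) = invoice 402783.70 + 4689.23 + duty 48709.97 = 456182.90
Supplier B (FCA):
CIF value = FCA price + origin terminal + freight + insurance = 427894.89 + 240.89 + 828.65 + 192.58 = 429157.01
Import duty = 429157.01 × 12% = 51498.84
Buyer bears (B): 240.89 + 828.65 + 192.58 + 896.51 + 78.10 + 581.93 = 2818.66
Landed cost (B) = invoice 427894.89 + 2818.66 + duty 51498.84 = 482212.39
Difference = |456182.90 − 482212.39| = 26029.49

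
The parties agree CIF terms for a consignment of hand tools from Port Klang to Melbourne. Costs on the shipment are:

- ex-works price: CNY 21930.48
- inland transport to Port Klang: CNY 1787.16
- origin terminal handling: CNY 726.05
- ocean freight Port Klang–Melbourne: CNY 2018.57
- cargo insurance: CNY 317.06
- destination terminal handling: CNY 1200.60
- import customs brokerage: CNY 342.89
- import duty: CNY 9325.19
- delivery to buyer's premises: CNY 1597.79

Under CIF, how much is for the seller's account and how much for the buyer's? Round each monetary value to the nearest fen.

Seller: CNY 26779.32; buyer: CNY 12466.47

CIF: the seller pays costs through ocean freight and marine insurance to the destination port.
Seller's account: goods 21930.48 + inland to port 1787.16 + origin terminal 726.05 + freight 2018.57 + insurance 317.06 = 26779.32
Buyer's account: destination terminal 1200.60 + brokerage 342.89 + duty 9325.19 + delivery 1597.79 = 12466.47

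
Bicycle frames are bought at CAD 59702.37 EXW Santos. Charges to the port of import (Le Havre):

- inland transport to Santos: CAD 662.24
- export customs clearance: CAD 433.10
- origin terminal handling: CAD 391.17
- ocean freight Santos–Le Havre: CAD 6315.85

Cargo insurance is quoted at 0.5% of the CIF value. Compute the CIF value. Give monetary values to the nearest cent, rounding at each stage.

Let C be the CIF value. C = EXW price + pre-shipment costs + freight + 0.5% × C
C − 0.5% × C = 59702.37 + 662.24 + 433.10 + 391.17 + 6315.85
0.995 × C = 67504.73
C = 67504.73 / 0.995 = 67843.95
Insurance premium = 0.5% × 67843.95 = 339.22

CIF value: CAD 67843.95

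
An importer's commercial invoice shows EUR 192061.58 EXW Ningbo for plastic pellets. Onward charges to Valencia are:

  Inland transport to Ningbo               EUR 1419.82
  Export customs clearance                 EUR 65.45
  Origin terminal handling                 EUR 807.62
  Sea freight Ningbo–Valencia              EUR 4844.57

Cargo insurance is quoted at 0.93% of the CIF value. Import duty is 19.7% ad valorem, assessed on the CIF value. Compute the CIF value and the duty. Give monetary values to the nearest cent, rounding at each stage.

Let C be the CIF value. C = EXW price + pre-shipment costs + freight + 0.93% × C
C − 0.93% × C = 192061.58 + 1419.82 + 65.45 + 807.62 + 4844.57
0.9907 × C = 199199.04
C = 199199.04 / 0.9907 = 201068.98
Insurance premium = 0.93% × 201068.98 = 1869.94
Import duty = 201068.98 × 19.7% = 39610.59

CIF value: EUR 201068.98; import duty: EUR 39610.59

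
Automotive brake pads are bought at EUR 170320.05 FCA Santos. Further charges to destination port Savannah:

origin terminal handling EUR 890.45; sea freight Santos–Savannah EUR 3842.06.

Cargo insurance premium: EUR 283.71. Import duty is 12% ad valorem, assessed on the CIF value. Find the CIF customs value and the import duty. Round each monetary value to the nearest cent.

CIF value: EUR 175336.27; import duty: EUR 21040.35

CIF = FCA price + pre-shipment costs + freight + insurance
CIF = 170320.05 + 890.45 + 3842.06 + 283.71 = 175336.27
Import duty = 175336.27 × 12% = 21040.35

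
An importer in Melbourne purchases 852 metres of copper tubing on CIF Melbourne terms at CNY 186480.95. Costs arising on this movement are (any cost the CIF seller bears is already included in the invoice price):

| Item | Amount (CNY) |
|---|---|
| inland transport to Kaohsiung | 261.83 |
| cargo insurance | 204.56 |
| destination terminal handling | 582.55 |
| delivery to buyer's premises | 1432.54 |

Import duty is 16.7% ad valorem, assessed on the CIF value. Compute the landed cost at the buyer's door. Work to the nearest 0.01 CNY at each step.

CIF: the seller pays costs through ocean freight and marine insurance to the destination port.
Already in the invoice (seller's account under CIF): inland to port, insurance — exclude.
The CIF price already equals the CIF value: 186480.95
Import duty = 186480.95 × 16.7% = 31142.32
Buyer bears: destination terminal 582.55 + delivery 1432.54 + duty 31142.32 = 33157.41
Landed cost = invoice 186480.95 + 33157.41 = 219638.36

Total landed cost: CNY 219638.36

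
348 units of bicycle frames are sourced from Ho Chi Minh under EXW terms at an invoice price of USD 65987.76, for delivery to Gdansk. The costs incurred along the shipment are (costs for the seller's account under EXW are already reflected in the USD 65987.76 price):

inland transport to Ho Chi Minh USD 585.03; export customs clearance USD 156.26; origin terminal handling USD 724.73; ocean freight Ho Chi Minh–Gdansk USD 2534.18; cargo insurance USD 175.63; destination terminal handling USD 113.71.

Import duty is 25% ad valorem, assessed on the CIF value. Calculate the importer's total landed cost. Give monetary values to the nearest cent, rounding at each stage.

Total landed cost: USD 87818.20

EXW: the seller makes goods available at their premises; the buyer bears all onward costs.
CIF value = EXW price + inland to port + export clearance + origin terminal + freight + insurance = 65987.76 + 585.03 + 156.26 + 724.73 + 2534.18 + 175.63 = 70163.59
Import duty = 70163.59 × 25% = 17540.90
Buyer bears: inland to port 585.03 + export clearance 156.26 + origin terminal 724.73 + freight 2534.18 + insurance 175.63 + destination terminal 113.71 + duty 17540.90 = 21830.44
Landed cost = invoice 65987.76 + 21830.44 = 87818.20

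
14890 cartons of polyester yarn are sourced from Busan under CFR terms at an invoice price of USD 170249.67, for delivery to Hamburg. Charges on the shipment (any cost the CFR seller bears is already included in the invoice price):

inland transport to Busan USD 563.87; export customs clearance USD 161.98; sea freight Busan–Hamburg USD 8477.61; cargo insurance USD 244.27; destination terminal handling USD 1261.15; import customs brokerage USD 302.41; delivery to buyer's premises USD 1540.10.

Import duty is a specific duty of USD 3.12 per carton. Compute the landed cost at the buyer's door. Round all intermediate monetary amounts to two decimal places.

CFR: the seller pays costs through ocean freight to the destination port, but not insurance.
Already in the invoice (seller's account under CFR): inland to port, export clearance, freight — exclude.
CIF value = CFR price + insurance = 170249.67 + 244.27 = 170493.94
Import duty = 14890 × 3.12 = 46456.80
Buyer bears: insurance 244.27 + destination terminal 1261.15 + brokerage 302.41 + delivery 1540.10 + duty 46456.80 = 49804.73
Landed cost = invoice 170249.67 + 49804.73 = 220054.40

Total landed cost: USD 220054.40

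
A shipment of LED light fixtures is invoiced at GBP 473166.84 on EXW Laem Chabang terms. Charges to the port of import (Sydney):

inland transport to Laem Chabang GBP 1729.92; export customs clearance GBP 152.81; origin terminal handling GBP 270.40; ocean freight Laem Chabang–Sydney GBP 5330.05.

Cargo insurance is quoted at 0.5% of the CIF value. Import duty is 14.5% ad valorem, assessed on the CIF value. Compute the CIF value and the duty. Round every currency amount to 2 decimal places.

CIF value: GBP 483065.35; import duty: GBP 70044.48

Let C be the CIF value. C = EXW price + pre-shipment costs + freight + 0.5% × C
C − 0.5% × C = 473166.84 + 1729.92 + 152.81 + 270.40 + 5330.05
0.995 × C = 480650.02
C = 480650.02 / 0.995 = 483065.35
Insurance premium = 0.5% × 483065.35 = 2415.33
Import duty = 483065.35 × 14.5% = 70044.48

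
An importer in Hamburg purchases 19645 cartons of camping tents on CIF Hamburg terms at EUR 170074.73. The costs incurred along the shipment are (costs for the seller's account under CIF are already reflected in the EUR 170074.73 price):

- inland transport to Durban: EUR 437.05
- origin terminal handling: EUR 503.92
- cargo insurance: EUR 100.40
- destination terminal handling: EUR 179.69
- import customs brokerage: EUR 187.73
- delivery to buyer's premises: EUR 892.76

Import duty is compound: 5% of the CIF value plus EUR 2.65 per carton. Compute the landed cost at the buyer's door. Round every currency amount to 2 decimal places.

Total landed cost: EUR 231897.90

CIF: the seller pays costs through ocean freight and marine insurance to the destination port.
Already in the invoice (seller's account under CIF): inland to port, origin terminal, insurance — exclude.
The CIF price already equals the CIF value: 170074.73
Ad valorem component: 170074.73 × 5% = 8503.74
Specific component: 19645 × 2.65 = 52059.25
Import duty = 8503.74 + 52059.25 = 60562.99
Buyer bears: destination terminal 179.69 + brokerage 187.73 + delivery 892.76 + duty 60562.99 = 61823.17
Landed cost = invoice 170074.73 + 61823.17 = 231897.90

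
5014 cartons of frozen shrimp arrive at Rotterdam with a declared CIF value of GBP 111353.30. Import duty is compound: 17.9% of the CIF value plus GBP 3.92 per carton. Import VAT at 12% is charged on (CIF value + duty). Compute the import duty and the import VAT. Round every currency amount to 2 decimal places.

Ad valorem component: 111353.30 × 17.9% = 19932.24
Specific component: 5014 × 3.92 = 19654.88
Import duty = 19932.24 + 19654.88 = 39587.12
VAT base = CIF + duty = 111353.30 + 39587.12 = 150940.42
Import VAT = 150940.42 × 12% = 18112.85

Import duty: GBP 39587.12; import VAT: GBP 18112.85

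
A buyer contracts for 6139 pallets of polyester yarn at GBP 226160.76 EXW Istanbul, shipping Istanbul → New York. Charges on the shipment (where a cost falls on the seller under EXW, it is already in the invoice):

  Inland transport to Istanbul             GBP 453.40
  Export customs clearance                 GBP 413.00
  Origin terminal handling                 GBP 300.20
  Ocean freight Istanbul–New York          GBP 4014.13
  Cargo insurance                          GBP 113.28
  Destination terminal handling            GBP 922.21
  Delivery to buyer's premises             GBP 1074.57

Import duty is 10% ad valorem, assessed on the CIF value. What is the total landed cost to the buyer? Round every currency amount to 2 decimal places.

Total landed cost: GBP 256597.03

EXW: the seller makes goods available at their premises; the buyer bears all onward costs.
CIF value = EXW price + inland to port + export clearance + origin terminal + freight + insurance = 226160.76 + 453.40 + 413.00 + 300.20 + 4014.13 + 113.28 = 231454.77
Import duty = 231454.77 × 10% = 23145.48
Buyer bears: inland to port 453.40 + export clearance 413.00 + origin terminal 300.20 + freight 4014.13 + insurance 113.28 + destination terminal 922.21 + delivery 1074.57 + duty 23145.48 = 30436.27
Landed cost = invoice 226160.76 + 30436.27 = 256597.03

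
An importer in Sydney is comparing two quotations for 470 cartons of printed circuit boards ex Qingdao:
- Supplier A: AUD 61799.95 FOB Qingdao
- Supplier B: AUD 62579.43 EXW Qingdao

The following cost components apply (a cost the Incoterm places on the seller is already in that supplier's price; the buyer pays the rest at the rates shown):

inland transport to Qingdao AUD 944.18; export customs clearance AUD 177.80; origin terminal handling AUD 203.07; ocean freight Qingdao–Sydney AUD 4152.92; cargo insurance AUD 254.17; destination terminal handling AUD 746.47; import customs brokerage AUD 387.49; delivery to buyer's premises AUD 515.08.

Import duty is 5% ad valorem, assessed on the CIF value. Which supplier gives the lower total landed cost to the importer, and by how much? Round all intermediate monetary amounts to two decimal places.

Supplier A is cheaper by AUD 2209.76

Supplier A (FOB):
CIF value = FOB price + freight + insurance = 61799.95 + 4152.92 + 254.17 = 66207.04
Import duty = 66207.04 × 5% = 3310.35
Buyer bears (A): 4152.92 + 254.17 + 746.47 + 387.49 + 515.08 = 6056.13
Landed cost (A) = invoice 61799.95 + 6056.13 + duty 3310.35 = 71166.43
Supplier B (EXW):
CIF value = EXW price + inland to port + export clearance + origin terminal + freight + insurance = 62579.43 + 944.18 + 177.80 + 203.07 + 4152.92 + 254.17 = 68311.57
Import duty = 68311.57 × 5% = 3415.58
Buyer bears (B): 944.18 + 177.80 + 203.07 + 4152.92 + 254.17 + 746.47 + 387.49 + 515.08 = 7381.18
Landed cost (B) = invoice 62579.43 + 7381.18 + duty 3415.58 = 73376.19
Difference = |71166.43 − 73376.19| = 2209.76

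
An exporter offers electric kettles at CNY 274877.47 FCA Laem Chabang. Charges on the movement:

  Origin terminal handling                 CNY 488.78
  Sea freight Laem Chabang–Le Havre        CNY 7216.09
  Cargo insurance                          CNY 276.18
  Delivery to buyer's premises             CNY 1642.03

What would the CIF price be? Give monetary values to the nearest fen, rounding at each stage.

CIF price: CNY 282858.52

Not relevant to the conversion: delivery — on the buyer under both terms; not part of either seller's price.
From FCA to CIF, the seller additionally bears: origin terminal, freight, insurance.
CIF price = 274877.47 + 488.78 + 7216.09 + 276.18 = 282858.52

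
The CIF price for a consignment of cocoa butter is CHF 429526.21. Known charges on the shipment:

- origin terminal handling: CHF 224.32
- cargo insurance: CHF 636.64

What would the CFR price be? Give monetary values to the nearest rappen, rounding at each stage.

CFR price: CHF 428889.57

Not relevant to the conversion: origin terminal — on the seller under both CIF and CFR; already in the CIF price and stays in the CFR price.
From CIF to CFR, the seller no longer bears: insurance.
CFR price = 429526.21 − 636.64 = 428889.57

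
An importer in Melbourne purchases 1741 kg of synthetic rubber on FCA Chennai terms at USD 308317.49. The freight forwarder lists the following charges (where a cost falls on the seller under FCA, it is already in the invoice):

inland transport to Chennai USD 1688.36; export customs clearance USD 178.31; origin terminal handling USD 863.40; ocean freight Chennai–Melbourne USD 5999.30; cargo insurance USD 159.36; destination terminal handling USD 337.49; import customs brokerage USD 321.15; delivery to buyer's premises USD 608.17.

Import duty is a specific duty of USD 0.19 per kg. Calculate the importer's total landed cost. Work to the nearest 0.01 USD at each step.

Total landed cost: USD 316937.15

FCA: the seller delivers export-cleared goods to the carrier; the buyer bears costs from that point.
Already in the invoice (seller's account under FCA): inland to port, export clearance — exclude.
CIF value = FCA price + origin terminal + freight + insurance = 308317.49 + 863.40 + 5999.30 + 159.36 = 315339.55
Import duty = 1741 × 0.19 = 330.79
Buyer bears: origin terminal 863.40 + freight 5999.30 + insurance 159.36 + destination terminal 337.49 + brokerage 321.15 + delivery 608.17 + duty 330.79 = 8619.66
Landed cost = invoice 308317.49 + 8619.66 = 316937.15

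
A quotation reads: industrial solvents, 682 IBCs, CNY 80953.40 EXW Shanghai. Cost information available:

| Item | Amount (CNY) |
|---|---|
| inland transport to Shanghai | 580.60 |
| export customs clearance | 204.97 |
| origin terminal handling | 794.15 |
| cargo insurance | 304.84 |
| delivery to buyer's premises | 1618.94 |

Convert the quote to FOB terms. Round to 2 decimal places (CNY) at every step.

Not relevant to the conversion: delivery, insurance — on the buyer under both terms; not part of either seller's price.
From EXW to FOB, the seller additionally bears: inland to port, export clearance, origin terminal.
FOB price = 80953.40 + 580.60 + 204.97 + 794.15 = 82533.12

FOB price: CNY 82533.12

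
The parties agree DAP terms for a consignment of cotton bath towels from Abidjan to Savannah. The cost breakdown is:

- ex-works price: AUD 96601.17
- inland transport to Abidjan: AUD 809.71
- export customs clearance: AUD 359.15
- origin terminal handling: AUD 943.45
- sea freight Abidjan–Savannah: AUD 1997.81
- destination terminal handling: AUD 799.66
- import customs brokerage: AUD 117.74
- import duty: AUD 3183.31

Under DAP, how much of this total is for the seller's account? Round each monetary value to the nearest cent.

DAP: the seller bears all costs to the named destination except import duty and clearance.
Seller's account: goods 96601.17 + inland to port 809.71 + export clearance 359.15 + origin terminal 943.45 + freight 1997.81 + destination terminal 799.66 = 101510.95
Buyer's account: brokerage 117.74 + duty 3183.31 = 3301.05

Seller's account: AUD 101510.95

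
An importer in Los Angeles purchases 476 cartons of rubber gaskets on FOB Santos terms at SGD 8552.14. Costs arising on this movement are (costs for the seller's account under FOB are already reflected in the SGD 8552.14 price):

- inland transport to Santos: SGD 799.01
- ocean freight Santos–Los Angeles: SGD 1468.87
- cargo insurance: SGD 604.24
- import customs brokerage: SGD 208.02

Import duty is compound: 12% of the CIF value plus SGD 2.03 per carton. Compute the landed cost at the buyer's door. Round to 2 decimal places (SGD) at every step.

FOB: the seller bears costs until goods are on board at the origin port; the buyer bears freight, insurance and all costs thereafter.
Already in the invoice (seller's account under FOB): inland to port — exclude.
CIF value = FOB price + freight + insurance = 8552.14 + 1468.87 + 604.24 = 10625.25
Ad valorem component: 10625.25 × 12% = 1275.03
Specific component: 476 × 2.03 = 966.28
Import duty = 1275.03 + 966.28 = 2241.31
Buyer bears: freight 1468.87 + insurance 604.24 + brokerage 208.02 + duty 2241.31 = 4522.44
Landed cost = invoice 8552.14 + 4522.44 = 13074.58

Total landed cost: SGD 13074.58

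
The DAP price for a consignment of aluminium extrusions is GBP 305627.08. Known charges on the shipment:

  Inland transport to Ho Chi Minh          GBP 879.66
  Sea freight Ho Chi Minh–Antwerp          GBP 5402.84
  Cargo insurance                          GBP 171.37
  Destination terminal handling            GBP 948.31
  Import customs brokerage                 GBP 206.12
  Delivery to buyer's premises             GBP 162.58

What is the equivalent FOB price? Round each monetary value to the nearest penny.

FOB price: GBP 298941.98

Not relevant to the conversion: inland to port — on the seller under both DAP and FOB; already in the DAP price and stays in the FOB price. brokerage — on the buyer under both terms; not part of either seller's price.
From DAP to FOB, the seller no longer bears: freight, insurance, destination terminal, delivery.
FOB price = 305627.08 − 5402.84 − 171.37 − 948.31 − 162.58 = 298941.98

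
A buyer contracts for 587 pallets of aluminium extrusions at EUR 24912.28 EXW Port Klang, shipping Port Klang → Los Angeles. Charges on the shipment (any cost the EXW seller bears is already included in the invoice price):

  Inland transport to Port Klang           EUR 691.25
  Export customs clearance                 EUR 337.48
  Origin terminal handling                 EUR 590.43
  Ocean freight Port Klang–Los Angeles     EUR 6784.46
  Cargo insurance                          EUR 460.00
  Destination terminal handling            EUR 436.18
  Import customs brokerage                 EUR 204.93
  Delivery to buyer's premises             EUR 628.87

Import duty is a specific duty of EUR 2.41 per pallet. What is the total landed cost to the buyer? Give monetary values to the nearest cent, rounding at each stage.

Total landed cost: EUR 36460.55

EXW: the seller makes goods available at their premises; the buyer bears all onward costs.
CIF value = EXW price + inland to port + export clearance + origin terminal + freight + insurance = 24912.28 + 691.25 + 337.48 + 590.43 + 6784.46 + 460.00 = 33775.90
Import duty = 587 × 2.41 = 1414.67
Buyer bears: inland to port 691.25 + export clearance 337.48 + origin terminal 590.43 + freight 6784.46 + insurance 460.00 + destination terminal 436.18 + brokerage 204.93 + delivery 628.87 + duty 1414.67 = 11548.27
Landed cost = invoice 24912.28 + 11548.27 = 36460.55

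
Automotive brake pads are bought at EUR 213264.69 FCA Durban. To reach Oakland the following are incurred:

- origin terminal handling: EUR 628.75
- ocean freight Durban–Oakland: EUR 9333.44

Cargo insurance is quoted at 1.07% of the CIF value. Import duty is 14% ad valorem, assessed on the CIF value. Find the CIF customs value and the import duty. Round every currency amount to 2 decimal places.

CIF value: EUR 225641.24; import duty: EUR 31589.77

Let C be the CIF value. C = FCA price + pre-shipment costs + freight + 1.07% × C
C − 1.07% × C = 213264.69 + 628.75 + 9333.44
0.9893 × C = 223226.88
C = 223226.88 / 0.9893 = 225641.24
Insurance premium = 1.07% × 225641.24 = 2414.36
Import duty = 225641.24 × 14% = 31589.77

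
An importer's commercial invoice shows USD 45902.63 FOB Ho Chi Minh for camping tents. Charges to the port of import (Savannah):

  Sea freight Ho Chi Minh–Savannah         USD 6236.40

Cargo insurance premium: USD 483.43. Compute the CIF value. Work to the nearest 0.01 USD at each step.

CIF = FOB price + freight + insurance
CIF = 45902.63 + 6236.40 + 483.43 = 52622.46

CIF value: USD 52622.46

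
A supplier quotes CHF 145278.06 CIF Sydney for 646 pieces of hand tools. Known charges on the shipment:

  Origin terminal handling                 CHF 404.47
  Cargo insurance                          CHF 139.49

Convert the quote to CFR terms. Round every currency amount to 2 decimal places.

Not relevant to the conversion: origin terminal — on the seller under both CIF and CFR; already in the CIF price and stays in the CFR price.
From CIF to CFR, the seller no longer bears: insurance.
CFR price = 145278.06 − 139.49 = 145138.57

CFR price: CHF 145138.57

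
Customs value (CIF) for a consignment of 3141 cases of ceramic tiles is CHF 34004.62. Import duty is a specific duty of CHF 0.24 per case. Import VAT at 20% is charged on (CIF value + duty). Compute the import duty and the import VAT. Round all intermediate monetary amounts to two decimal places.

Import duty = 3141 × 0.24 = 753.84
VAT base = CIF + duty = 34004.62 + 753.84 = 34758.46
Import VAT = 34758.46 × 20% = 6951.69

Import duty: CHF 753.84; import VAT: CHF 6951.69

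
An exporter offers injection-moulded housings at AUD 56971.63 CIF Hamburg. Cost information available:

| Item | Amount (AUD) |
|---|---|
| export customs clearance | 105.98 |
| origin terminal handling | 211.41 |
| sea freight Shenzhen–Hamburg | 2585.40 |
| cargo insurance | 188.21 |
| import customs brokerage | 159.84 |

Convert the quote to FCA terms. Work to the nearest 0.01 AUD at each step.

Not relevant to the conversion: export clearance — on the seller under both CIF and FCA; already in the CIF price and stays in the FCA price. brokerage — on the buyer under both terms; not part of either seller's price.
From CIF to FCA, the seller no longer bears: origin terminal, freight, insurance.
FCA price = 56971.63 − 211.41 − 2585.40 − 188.21 = 53986.61

FCA price: AUD 53986.61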